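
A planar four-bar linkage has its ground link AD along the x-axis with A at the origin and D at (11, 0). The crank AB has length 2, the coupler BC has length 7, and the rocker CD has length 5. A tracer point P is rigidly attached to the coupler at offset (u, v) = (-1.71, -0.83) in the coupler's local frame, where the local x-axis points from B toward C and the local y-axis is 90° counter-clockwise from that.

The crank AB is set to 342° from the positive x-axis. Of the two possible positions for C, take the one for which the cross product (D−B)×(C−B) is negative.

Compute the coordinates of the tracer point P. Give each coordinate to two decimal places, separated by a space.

0.00 -0.51

A=(0,0), D=(11.00,0)
B = A + 2.00·(cos342°, sin342°) = (1.9021, -0.6180)
|BD| = 9.1189
circle(B,7.00) ∩ circle(D,5.00): a=5.8754, h=3.8052
  candidates: C₊=(7.5061,3.5767) cross=34.699; C₋=(8.0219,-4.0163) cross=-34.699
  mode - wants cross < 0 → take C=(8.0219,-4.0163) (cross=-34.699)
ex = (C−B)/|BC| = (0.8743,-0.4855); ey = (0.4855,0.8743)
P = B + -1.71·ex + -0.83·ey = (0.0042,-0.5135)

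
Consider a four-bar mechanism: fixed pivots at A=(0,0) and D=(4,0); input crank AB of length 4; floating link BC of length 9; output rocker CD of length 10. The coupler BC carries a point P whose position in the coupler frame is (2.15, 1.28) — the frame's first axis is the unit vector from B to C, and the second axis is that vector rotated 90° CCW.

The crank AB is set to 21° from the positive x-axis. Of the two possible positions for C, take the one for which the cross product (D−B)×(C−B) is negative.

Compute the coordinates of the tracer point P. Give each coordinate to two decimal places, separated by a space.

1.23 1.38

A=(0,0), D=(4.00,0)
B = A + 4.00·(cos21°, sin21°) = (3.7343, 1.4335)
|BD| = 1.4579
circle(B,9.00) ∩ circle(D,10.00): a=-5.7874, h=6.8925
  candidates: C₊=(9.4567,8.3800) cross=10.048; C₋=(-4.0974,5.8679) cross=-10.048
  mode - wants cross < 0 → take C=(-4.0974,5.8679) (cross=-10.048)
ex = (C−B)/|BC| = (-0.8702,0.4927); ey = (-0.4927,-0.8702)
P = B + 2.15·ex + 1.28·ey = (1.2327,1.3789)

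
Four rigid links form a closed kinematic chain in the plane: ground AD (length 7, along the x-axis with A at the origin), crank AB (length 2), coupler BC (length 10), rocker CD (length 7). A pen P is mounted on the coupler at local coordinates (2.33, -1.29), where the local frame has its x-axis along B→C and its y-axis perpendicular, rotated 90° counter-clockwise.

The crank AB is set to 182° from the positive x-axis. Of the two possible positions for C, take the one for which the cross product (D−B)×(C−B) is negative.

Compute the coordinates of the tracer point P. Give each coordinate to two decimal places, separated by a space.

-1.15 -2.59

A=(0,0), D=(7.00,0)
B = A + 2.00·(cos182°, sin182°) = (-1.9988, -0.0698)
|BD| = 8.9991
circle(B,10.00) ∩ circle(D,7.00): a=7.3332, h=6.7989
  candidates: C₊=(5.2814,6.7858) cross=61.183; C₋=(5.3869,-6.8116) cross=-61.183
  mode - wants cross < 0 → take C=(5.3869,-6.8116) (cross=-61.183)
ex = (C−B)/|BC| = (0.7386,-0.6742); ey = (0.6742,0.7386)
P = B + 2.33·ex + -1.29·ey = (-1.1476,-2.5934)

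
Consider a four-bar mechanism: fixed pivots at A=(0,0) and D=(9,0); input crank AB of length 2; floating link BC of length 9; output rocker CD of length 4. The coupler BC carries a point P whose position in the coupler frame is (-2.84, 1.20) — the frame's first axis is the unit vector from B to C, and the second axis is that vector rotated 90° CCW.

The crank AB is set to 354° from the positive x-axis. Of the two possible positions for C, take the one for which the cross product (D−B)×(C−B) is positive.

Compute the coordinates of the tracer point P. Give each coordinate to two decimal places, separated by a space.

A=(0,0), D=(9.00,0)
B = A + 2.00·(cos354°, sin354°) = (1.9890, -0.2091)
|BD| = 7.0141
circle(B,9.00) ∩ circle(D,4.00): a=8.1406, h=3.8381
  candidates: C₊=(10.0116,3.8700) cross=26.921; C₋=(10.2404,-3.8028) cross=-26.921
  mode + wants cross > 0 → take C=(10.0116,3.8700) (cross=26.921)
ex = (C−B)/|BC| = (0.8914,0.4532); ey = (-0.4532,0.8914)
P = B + -2.84·ex + 1.20·ey = (-1.0864,-0.4265)

-1.09 -0.43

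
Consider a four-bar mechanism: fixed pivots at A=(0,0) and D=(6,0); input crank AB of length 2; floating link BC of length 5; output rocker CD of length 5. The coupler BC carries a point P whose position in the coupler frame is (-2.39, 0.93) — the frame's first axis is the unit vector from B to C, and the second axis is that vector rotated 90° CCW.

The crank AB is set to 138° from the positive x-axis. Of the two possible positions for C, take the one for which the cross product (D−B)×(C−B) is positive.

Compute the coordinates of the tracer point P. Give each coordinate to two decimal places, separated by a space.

-4.02 0.93

A=(0,0), D=(6.00,0)
B = A + 2.00·(cos138°, sin138°) = (-1.4863, 1.3383)
|BD| = 7.6050
circle(B,5.00) ∩ circle(D,5.00): a=3.8025, h=3.2467
  candidates: C₊=(2.8282,3.8652) cross=24.691; C₋=(1.6855,-2.5269) cross=-24.691
  mode + wants cross > 0 → take C=(2.8282,3.8652) (cross=24.691)
ex = (C−B)/|BC| = (0.8629,0.5054); ey = (-0.5054,0.8629)
P = B + -2.39·ex + 0.93·ey = (-4.0186,0.9329)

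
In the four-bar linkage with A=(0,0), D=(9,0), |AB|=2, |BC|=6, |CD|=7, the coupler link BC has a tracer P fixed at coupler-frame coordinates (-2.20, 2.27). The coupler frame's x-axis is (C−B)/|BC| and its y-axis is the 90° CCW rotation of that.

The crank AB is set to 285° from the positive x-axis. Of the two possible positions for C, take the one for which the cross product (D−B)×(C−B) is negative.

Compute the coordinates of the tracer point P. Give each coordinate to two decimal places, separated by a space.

A=(0,0), D=(9.00,0)
B = A + 2.00·(cos285°, sin285°) = (0.5176, -1.9319)
|BD| = 8.6996
circle(B,6.00) ∩ circle(D,7.00): a=3.6026, h=4.7980
  candidates: C₊=(2.9648,3.5464) cross=41.741; C₋=(5.0958,-5.8101) cross=-41.741
  mode - wants cross < 0 → take C=(5.0958,-5.8101) (cross=-41.741)
ex = (C−B)/|BC| = (0.7630,-0.6464); ey = (0.6464,0.7630)
P = B + -2.20·ex + 2.27·ey = (0.3063,1.2222)

0.31 1.22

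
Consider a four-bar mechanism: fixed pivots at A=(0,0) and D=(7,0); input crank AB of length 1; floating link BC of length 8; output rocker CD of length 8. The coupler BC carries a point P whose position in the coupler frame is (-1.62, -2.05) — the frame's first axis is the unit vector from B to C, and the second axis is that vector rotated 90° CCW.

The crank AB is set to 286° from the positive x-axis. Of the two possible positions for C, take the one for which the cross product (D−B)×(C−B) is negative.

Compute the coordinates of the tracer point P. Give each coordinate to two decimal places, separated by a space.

-2.33 -0.73

A=(0,0), D=(7.00,0)
B = A + 1.00·(cos286°, sin286°) = (0.2756, -0.9613)
|BD| = 6.7927
circle(B,8.00) ∩ circle(D,8.00): a=3.3964, h=7.2433
  candidates: C₊=(2.6128,6.6897) cross=49.201; C₋=(4.6628,-7.6510) cross=-49.201
  mode - wants cross < 0 → take C=(4.6628,-7.6510) (cross=-49.201)
ex = (C−B)/|BC| = (0.5484,-0.8362); ey = (0.8362,0.5484)
P = B + -1.62·ex + -2.05·ey = (-2.3270,-0.7308)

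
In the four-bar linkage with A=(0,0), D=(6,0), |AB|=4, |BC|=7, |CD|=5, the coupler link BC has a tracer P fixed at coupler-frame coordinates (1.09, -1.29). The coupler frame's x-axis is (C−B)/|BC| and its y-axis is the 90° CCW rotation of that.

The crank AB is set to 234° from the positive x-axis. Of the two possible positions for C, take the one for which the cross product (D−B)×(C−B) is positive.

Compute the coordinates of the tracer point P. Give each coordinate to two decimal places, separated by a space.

-0.67 -3.08

A=(0,0), D=(6.00,0)
B = A + 4.00·(cos234°, sin234°) = (-2.3511, -3.2361)
|BD| = 8.9562
circle(B,7.00) ∩ circle(D,5.00): a=5.8180, h=3.8925
  candidates: C₊=(1.6673,2.4956) cross=34.862; C₋=(4.4802,-4.7634) cross=-34.862
  mode + wants cross > 0 → take C=(1.6673,2.4956) (cross=34.862)
ex = (C−B)/|BC| = (0.5741,0.8188); ey = (-0.8188,0.5741)
P = B + 1.09·ex + -1.29·ey = (-0.6691,-3.0841)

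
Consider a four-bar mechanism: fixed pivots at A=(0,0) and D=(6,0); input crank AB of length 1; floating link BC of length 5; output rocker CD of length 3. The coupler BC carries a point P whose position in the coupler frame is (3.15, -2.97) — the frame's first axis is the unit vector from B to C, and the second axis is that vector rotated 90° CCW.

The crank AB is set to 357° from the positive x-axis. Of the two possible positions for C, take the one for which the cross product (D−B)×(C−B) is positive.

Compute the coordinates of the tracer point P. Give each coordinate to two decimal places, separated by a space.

5.29 -0.64

A=(0,0), D=(6.00,0)
B = A + 1.00·(cos357°, sin357°) = (0.9986, -0.0523)
|BD| = 5.0016
circle(B,5.00) ∩ circle(D,3.00): a=4.1003, h=2.8614
  candidates: C₊=(5.0688,2.8518) cross=14.312; C₋=(5.1286,-2.8707) cross=-14.312
  mode + wants cross > 0 → take C=(5.0688,2.8518) (cross=14.312)
ex = (C−B)/|BC| = (0.8140,0.5808); ey = (-0.5808,0.8140)
P = B + 3.15·ex + -2.97·ey = (5.2879,-0.6404)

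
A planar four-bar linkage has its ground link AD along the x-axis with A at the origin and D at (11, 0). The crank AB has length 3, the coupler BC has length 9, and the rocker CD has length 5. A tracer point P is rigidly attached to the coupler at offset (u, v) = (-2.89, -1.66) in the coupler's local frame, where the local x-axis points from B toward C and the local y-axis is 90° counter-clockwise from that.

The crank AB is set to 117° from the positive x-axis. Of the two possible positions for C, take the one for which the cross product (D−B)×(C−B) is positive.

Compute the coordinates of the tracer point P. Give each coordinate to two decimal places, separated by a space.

A=(0,0), D=(11.00,0)
B = A + 3.00·(cos117°, sin117°) = (-1.3620, 2.6730)
|BD| = 12.6477
circle(B,9.00) ∩ circle(D,5.00): a=8.5377, h=2.8475
  candidates: C₊=(7.5847,3.6518) cross=36.014; C₋=(6.3811,-1.9145) cross=-36.014
  mode + wants cross > 0 → take C=(7.5847,3.6518) (cross=36.014)
ex = (C−B)/|BC| = (0.9941,0.1087); ey = (-0.1087,0.9941)
P = B + -2.89·ex + -1.66·ey = (-4.0543,0.7086)

-4.05 0.71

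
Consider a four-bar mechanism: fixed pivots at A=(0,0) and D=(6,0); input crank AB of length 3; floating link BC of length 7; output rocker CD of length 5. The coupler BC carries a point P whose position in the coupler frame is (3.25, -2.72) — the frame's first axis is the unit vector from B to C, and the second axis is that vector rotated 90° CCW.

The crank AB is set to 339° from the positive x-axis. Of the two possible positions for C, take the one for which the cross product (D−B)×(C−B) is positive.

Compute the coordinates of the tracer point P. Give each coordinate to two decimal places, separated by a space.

A=(0,0), D=(6.00,0)
B = A + 3.00·(cos339°, sin339°) = (2.8007, -1.0751)
|BD| = 3.3751
circle(B,7.00) ∩ circle(D,5.00): a=5.2430, h=4.6380
  candidates: C₊=(6.2932,4.9914) cross=15.653; C₋=(9.2480,-3.8014) cross=-15.653
  mode + wants cross > 0 → take C=(6.2932,4.9914) (cross=15.653)
ex = (C−B)/|BC| = (0.4989,0.8666); ey = (-0.8666,0.4989)
P = B + 3.25·ex + -2.72·ey = (6.7795,0.3844)

6.78 0.38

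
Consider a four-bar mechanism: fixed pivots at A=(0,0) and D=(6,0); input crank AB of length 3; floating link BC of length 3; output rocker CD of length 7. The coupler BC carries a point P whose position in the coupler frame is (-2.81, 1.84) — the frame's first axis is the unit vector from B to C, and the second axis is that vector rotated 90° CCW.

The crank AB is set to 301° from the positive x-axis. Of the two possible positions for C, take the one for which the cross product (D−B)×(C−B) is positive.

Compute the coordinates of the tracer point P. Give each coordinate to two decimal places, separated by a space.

A=(0,0), D=(6.00,0)
B = A + 3.00·(cos301°, sin301°) = (1.5451, -2.5715)
|BD| = 5.1438
circle(B,3.00) ∩ circle(D,7.00): a=-1.3163, h=2.6958
  candidates: C₊=(-0.9426,-0.8948) cross=13.867; C₋=(1.7528,-5.5643) cross=-13.867
  mode + wants cross > 0 → take C=(-0.9426,-0.8948) (cross=13.867)
ex = (C−B)/|BC| = (-0.8292,0.5589); ey = (-0.5589,-0.8292)
P = B + -2.81·ex + 1.84·ey = (2.8469,-5.6678)

2.85 -5.67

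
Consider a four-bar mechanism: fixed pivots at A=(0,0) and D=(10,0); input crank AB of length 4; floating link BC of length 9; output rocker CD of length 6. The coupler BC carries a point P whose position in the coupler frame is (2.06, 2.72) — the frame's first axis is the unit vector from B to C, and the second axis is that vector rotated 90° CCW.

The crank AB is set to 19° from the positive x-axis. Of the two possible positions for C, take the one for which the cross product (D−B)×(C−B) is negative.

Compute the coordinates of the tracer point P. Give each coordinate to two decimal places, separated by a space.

7.19 1.26

A=(0,0), D=(10.00,0)
B = A + 4.00·(cos19°, sin19°) = (3.7821, 1.3023)
|BD| = 6.3528
circle(B,9.00) ∩ circle(D,6.00): a=6.7181, h=5.9889
  candidates: C₊=(11.5852,5.7868) cross=38.046; C₋=(9.1299,-5.9366) cross=-38.046
  mode - wants cross < 0 → take C=(9.1299,-5.9366) (cross=-38.046)
ex = (C−B)/|BC| = (0.5942,-0.8043); ey = (0.8043,0.5942)
P = B + 2.06·ex + 2.72·ey = (7.1939,1.2616)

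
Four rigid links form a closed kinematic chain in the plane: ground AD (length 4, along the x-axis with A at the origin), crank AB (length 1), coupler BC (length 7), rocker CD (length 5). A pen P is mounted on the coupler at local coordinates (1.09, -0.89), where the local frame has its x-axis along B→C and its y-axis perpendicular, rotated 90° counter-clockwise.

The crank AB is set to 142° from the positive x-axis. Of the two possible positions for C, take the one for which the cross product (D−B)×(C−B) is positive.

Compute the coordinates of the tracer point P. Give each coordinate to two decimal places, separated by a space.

A=(0,0), D=(4.00,0)
B = A + 1.00·(cos142°, sin142°) = (-0.7880, 0.6157)
|BD| = 4.8274
circle(B,7.00) ∩ circle(D,5.00): a=4.8995, h=4.9995
  candidates: C₊=(4.7091,4.9495) cross=24.135; C₋=(3.4339,-4.9678) cross=-24.135
  mode + wants cross > 0 → take C=(4.7091,4.9495) (cross=24.135)
ex = (C−B)/|BC| = (0.7853,0.6191); ey = (-0.6191,0.7853)
P = B + 1.09·ex + -0.89·ey = (0.6190,0.5916)

0.62 0.59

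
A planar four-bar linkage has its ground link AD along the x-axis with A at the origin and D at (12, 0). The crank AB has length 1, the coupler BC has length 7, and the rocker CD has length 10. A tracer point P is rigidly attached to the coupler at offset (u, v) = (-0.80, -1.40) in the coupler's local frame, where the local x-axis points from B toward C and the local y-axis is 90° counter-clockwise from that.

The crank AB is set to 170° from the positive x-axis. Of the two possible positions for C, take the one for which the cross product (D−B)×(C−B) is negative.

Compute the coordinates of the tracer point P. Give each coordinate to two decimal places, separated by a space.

A=(0,0), D=(12.00,0)
B = A + 1.00·(cos170°, sin170°) = (-0.9848, 0.1736)
|BD| = 12.9860
circle(B,7.00) ∩ circle(D,10.00): a=4.5293, h=5.3372
  candidates: C₊=(3.6155,5.4498) cross=69.308; C₋=(3.4727,-5.2236) cross=-69.308
  mode - wants cross < 0 → take C=(3.4727,-5.2236) (cross=-69.308)
ex = (C−B)/|BC| = (0.6368,-0.7710); ey = (0.7710,0.6368)
P = B + -0.80·ex + -1.40·ey = (-2.5737,-0.1010)

-2.57 -0.10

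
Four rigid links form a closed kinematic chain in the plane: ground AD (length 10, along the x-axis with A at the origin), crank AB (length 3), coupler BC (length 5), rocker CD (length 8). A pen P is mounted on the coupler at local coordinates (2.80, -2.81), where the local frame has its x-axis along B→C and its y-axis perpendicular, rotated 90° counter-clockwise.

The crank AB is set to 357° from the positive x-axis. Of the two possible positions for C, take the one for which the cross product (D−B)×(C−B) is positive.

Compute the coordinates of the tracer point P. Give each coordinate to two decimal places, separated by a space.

6.13 2.28

A=(0,0), D=(10.00,0)
B = A + 3.00·(cos357°, sin357°) = (2.9959, -0.1570)
|BD| = 7.0059
circle(B,5.00) ∩ circle(D,8.00): a=0.7196, h=4.9480
  candidates: C₊=(3.6044,4.8058) cross=34.665; C₋=(3.8262,-5.0876) cross=-34.665
  mode + wants cross > 0 → take C=(3.6044,4.8058) (cross=34.665)
ex = (C−B)/|BC| = (0.1217,0.9926); ey = (-0.9926,0.1217)
P = B + 2.80·ex + -2.81·ey = (6.1258,2.2802)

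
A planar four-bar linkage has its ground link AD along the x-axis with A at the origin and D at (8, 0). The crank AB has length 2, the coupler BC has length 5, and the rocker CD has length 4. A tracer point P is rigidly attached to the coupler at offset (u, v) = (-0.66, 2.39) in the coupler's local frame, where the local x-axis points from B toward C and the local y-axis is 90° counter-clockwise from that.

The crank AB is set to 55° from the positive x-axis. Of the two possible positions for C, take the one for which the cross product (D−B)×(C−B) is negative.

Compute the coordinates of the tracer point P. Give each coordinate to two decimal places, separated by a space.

2.45 3.75

A=(0,0), D=(8.00,0)
B = A + 2.00·(cos55°, sin55°) = (1.1472, 1.6383)
|BD| = 7.0460
circle(B,5.00) ∩ circle(D,4.00): a=4.1616, h=2.7714
  candidates: C₊=(5.8391,3.3661) cross=19.527; C₋=(4.5503,-2.0248) cross=-19.527
  mode - wants cross < 0 → take C=(4.5503,-2.0248) (cross=-19.527)
ex = (C−B)/|BC| = (0.6806,-0.7326); ey = (0.7326,0.6806)
P = B + -0.66·ex + 2.39·ey = (2.4489,3.7486)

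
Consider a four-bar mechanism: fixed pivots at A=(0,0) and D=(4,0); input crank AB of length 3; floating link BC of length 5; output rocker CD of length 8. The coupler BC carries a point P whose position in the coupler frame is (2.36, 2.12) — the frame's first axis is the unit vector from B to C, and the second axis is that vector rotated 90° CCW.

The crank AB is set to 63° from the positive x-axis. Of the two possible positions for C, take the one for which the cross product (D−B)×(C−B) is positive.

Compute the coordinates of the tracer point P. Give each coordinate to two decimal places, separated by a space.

A=(0,0), D=(4.00,0)
B = A + 3.00·(cos63°, sin63°) = (1.3620, 2.6730)
|BD| = 3.7556
circle(B,5.00) ∩ circle(D,8.00): a=-3.3145, h=3.7435
  candidates: C₊=(1.6982,7.6617) cross=14.059; C₋=(-3.6307,2.4026) cross=-14.059
  mode + wants cross > 0 → take C=(1.6982,7.6617) (cross=14.059)
ex = (C−B)/|BC| = (0.0672,0.9977); ey = (-0.9977,0.0672)
P = B + 2.36·ex + 2.12·ey = (-0.5945,5.1702)

-0.59 5.17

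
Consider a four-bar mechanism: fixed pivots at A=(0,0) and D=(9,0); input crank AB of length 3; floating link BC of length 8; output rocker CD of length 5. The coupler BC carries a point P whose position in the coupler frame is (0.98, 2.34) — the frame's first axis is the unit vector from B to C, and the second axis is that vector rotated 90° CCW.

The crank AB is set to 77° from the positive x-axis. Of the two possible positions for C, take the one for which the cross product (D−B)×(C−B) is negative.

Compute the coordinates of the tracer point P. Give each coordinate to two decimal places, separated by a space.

A=(0,0), D=(9.00,0)
B = A + 3.00·(cos77°, sin77°) = (0.6749, 2.9231)
|BD| = 8.8234
circle(B,8.00) ∩ circle(D,5.00): a=6.6217, h=4.4892
  candidates: C₊=(8.4099,4.9651) cross=39.610; C₋=(5.4354,-3.5063) cross=-39.610
  mode - wants cross < 0 → take C=(5.4354,-3.5063) (cross=-39.610)
ex = (C−B)/|BC| = (0.5951,-0.8037); ey = (0.8037,0.5951)
P = B + 0.98·ex + 2.34·ey = (3.1386,3.5280)

3.14 3.53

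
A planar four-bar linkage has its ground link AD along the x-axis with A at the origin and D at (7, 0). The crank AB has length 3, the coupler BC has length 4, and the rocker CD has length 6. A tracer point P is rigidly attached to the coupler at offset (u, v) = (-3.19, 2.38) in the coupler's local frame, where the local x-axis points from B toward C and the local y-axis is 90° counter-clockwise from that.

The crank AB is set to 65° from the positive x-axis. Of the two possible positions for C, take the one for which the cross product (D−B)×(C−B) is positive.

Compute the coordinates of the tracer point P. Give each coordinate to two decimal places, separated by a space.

-2.70 2.41

A=(0,0), D=(7.00,0)
B = A + 3.00·(cos65°, sin65°) = (1.2679, 2.7189)
|BD| = 6.3443
circle(B,4.00) ∩ circle(D,6.00): a=1.5959, h=3.6678
  candidates: C₊=(4.2817,5.3489) cross=23.270; C₋=(1.1379,-1.2790) cross=-23.270
  mode + wants cross > 0 → take C=(4.2817,5.3489) (cross=23.270)
ex = (C−B)/|BC| = (0.7535,0.6575); ey = (-0.6575,0.7535)
P = B + -3.19·ex + 2.38·ey = (-2.7005,2.4147)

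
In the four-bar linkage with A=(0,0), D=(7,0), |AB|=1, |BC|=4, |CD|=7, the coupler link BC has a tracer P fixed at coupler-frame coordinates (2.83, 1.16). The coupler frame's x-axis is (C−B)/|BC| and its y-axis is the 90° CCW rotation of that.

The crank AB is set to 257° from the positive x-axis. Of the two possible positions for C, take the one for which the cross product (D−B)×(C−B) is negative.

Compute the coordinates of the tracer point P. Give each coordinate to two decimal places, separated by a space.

A=(0,0), D=(7.00,0)
B = A + 1.00·(cos257°, sin257°) = (-0.2250, -0.9744)
|BD| = 7.2904
circle(B,4.00) ∩ circle(D,7.00): a=1.3819, h=3.7537
  candidates: C₊=(0.6429,2.9304) cross=27.366; C₋=(1.6463,-4.5097) cross=-27.366
  mode - wants cross < 0 → take C=(1.6463,-4.5097) (cross=-27.366)
ex = (C−B)/|BC| = (0.4678,-0.8838); ey = (0.8838,0.4678)
P = B + 2.83·ex + 1.16·ey = (2.1242,-2.9330)

2.12 -2.93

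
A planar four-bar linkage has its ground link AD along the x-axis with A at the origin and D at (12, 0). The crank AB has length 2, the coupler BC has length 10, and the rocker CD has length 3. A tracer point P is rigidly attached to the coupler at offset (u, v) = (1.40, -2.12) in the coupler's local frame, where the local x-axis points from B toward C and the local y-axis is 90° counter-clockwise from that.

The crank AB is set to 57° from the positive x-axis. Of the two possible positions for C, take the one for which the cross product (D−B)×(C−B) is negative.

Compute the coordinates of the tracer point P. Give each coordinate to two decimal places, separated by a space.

A=(0,0), D=(12.00,0)
B = A + 2.00·(cos57°, sin57°) = (1.0893, 1.6773)
|BD| = 11.0389
circle(B,10.00) ∩ circle(D,3.00): a=9.6412, h=2.6545
  candidates: C₊=(11.0219,2.8361) cross=29.303; C₋=(10.2152,-2.4113) cross=-29.303
  mode - wants cross < 0 → take C=(10.2152,-2.4113) (cross=-29.303)
ex = (C−B)/|BC| = (0.9126,-0.4089); ey = (0.4089,0.9126)
P = B + 1.40·ex + -2.12·ey = (1.5001,-0.8298)

1.50 -0.83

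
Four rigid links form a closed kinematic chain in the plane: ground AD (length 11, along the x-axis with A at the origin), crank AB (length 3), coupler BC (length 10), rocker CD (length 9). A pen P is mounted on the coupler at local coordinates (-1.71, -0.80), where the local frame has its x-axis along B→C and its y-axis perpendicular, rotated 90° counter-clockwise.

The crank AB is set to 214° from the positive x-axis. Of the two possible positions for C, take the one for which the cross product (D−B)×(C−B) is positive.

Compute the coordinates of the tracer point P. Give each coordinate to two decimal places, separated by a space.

-3.02 -3.49

A=(0,0), D=(11.00,0)
B = A + 3.00·(cos214°, sin214°) = (-2.4871, -1.6776)
|BD| = 13.5910
circle(B,10.00) ∩ circle(D,9.00): a=7.4945, h=6.6206
  candidates: C₊=(4.1329,5.8175) cross=89.981; C₋=(5.7673,-7.3225) cross=-89.981
  mode + wants cross > 0 → take C=(4.1329,5.8175) (cross=89.981)
ex = (C−B)/|BC| = (0.6620,0.7495); ey = (-0.7495,0.6620)
P = B + -1.71·ex + -0.80·ey = (-3.0195,-3.4888)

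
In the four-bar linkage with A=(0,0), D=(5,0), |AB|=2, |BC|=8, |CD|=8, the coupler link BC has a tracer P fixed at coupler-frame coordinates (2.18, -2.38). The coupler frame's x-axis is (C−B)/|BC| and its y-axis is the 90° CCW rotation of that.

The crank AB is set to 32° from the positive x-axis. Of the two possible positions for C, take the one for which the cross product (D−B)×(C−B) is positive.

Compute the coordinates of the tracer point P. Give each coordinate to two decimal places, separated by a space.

4.85 1.74

A=(0,0), D=(5.00,0)
B = A + 2.00·(cos32°, sin32°) = (1.6961, 1.0598)
|BD| = 3.4697
circle(B,8.00) ∩ circle(D,8.00): a=1.7349, h=7.8096
  candidates: C₊=(5.7335,7.9663) cross=27.097; C₋=(0.9626,-6.9065) cross=-27.097
  mode + wants cross > 0 → take C=(5.7335,7.9663) (cross=27.097)
ex = (C−B)/|BC| = (0.5047,0.8633); ey = (-0.8633,0.5047)
P = B + 2.18·ex + -2.38·ey = (4.8510,1.7407)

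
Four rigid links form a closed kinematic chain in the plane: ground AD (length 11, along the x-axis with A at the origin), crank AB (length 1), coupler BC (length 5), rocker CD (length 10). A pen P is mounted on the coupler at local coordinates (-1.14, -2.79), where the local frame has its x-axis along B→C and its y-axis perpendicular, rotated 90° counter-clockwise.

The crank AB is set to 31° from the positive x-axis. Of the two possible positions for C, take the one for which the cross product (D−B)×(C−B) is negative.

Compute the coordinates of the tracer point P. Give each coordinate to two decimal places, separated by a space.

-2.12 0.99

A=(0,0), D=(11.00,0)
B = A + 1.00·(cos31°, sin31°) = (0.8572, 0.5150)
|BD| = 10.1559
circle(B,5.00) ∩ circle(D,10.00): a=1.3855, h=4.8042
  candidates: C₊=(2.4845,5.2428) cross=48.791; C₋=(1.9973,-4.3532) cross=-48.791
  mode - wants cross < 0 → take C=(1.9973,-4.3532) (cross=-48.791)
ex = (C−B)/|BC| = (0.2280,-0.9737); ey = (0.9737,0.2280)
P = B + -1.14·ex + -2.79·ey = (-2.1193,0.9888)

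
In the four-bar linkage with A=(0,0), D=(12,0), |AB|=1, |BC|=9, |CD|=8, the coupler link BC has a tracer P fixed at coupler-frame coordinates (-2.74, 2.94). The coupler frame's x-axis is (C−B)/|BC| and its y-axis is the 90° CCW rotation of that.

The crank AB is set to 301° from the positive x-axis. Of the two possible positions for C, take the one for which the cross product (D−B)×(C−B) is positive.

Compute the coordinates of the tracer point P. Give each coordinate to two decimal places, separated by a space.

-3.50 -0.93

A=(0,0), D=(12.00,0)
B = A + 1.00·(cos301°, sin301°) = (0.5150, -0.8572)
|BD| = 11.5169
circle(B,9.00) ∩ circle(D,8.00): a=6.4965, h=6.2286
  candidates: C₊=(6.5299,5.8377) cross=71.734; C₋=(7.4571,-6.5850) cross=-71.734
  mode + wants cross > 0 → take C=(6.5299,5.8377) (cross=71.734)
ex = (C−B)/|BC| = (0.6683,0.7439); ey = (-0.7439,0.6683)
P = B + -2.74·ex + 2.94·ey = (-3.5031,-0.9305)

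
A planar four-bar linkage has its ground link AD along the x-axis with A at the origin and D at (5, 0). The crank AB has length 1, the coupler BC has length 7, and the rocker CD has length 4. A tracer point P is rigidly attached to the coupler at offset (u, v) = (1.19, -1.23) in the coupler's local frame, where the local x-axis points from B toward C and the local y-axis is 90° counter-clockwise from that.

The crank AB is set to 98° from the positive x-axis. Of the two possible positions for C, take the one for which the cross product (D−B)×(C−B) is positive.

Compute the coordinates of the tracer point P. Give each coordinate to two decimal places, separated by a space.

1.44 0.34

A=(0,0), D=(5.00,0)
B = A + 1.00·(cos98°, sin98°) = (-0.1392, 0.9903)
|BD| = 5.2337
circle(B,7.00) ∩ circle(D,4.00): a=5.7695, h=3.9640
  candidates: C₊=(6.2761,3.7910) cross=20.746; C₋=(4.7761,-3.9937) cross=-20.746
  mode + wants cross > 0 → take C=(6.2761,3.7910) (cross=20.746)
ex = (C−B)/|BC| = (0.9165,0.4001); ey = (-0.4001,0.9165)
P = B + 1.19·ex + -1.23·ey = (1.4436,0.3391)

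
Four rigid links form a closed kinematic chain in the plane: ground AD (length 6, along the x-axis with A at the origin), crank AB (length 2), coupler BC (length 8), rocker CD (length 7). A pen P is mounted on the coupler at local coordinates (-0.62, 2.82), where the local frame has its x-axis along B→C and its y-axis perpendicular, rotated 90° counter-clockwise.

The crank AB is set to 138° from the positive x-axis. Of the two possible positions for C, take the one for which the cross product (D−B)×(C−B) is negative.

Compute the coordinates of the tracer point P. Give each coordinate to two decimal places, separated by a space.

A=(0,0), D=(6.00,0)
B = A + 2.00·(cos138°, sin138°) = (-1.4863, 1.3383)
|BD| = 7.6050
circle(B,8.00) ∩ circle(D,7.00): a=4.7887, h=6.4085
  candidates: C₊=(4.3554,6.8041) cross=48.736; C₋=(2.1000,-5.8129) cross=-48.736
  mode - wants cross < 0 → take C=(2.1000,-5.8129) (cross=-48.736)
ex = (C−B)/|BC| = (0.4483,-0.8939); ey = (0.8939,0.4483)
P = B + -0.62·ex + 2.82·ey = (0.7566,3.1566)

0.76 3.16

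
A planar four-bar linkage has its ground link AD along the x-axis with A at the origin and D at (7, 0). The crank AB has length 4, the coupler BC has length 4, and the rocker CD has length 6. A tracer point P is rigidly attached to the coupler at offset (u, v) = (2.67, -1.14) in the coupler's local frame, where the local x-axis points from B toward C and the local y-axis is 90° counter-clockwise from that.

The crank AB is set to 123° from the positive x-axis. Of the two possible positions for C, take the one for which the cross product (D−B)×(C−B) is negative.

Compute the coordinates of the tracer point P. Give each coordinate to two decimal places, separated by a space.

A=(0,0), D=(7.00,0)
B = A + 4.00·(cos123°, sin123°) = (-2.1786, 3.3547)
|BD| = 9.7724
circle(B,4.00) ∩ circle(D,6.00): a=3.8629, h=1.0382
  candidates: C₊=(1.8060,3.0038) cross=10.146; C₋=(1.0932,1.0535) cross=-10.146
  mode - wants cross < 0 → take C=(1.0932,1.0535) (cross=-10.146)
ex = (C−B)/|BC| = (0.8179,-0.5753); ey = (0.5753,0.8179)
P = B + 2.67·ex + -1.14·ey = (-0.6505,0.8862)

-0.65 0.89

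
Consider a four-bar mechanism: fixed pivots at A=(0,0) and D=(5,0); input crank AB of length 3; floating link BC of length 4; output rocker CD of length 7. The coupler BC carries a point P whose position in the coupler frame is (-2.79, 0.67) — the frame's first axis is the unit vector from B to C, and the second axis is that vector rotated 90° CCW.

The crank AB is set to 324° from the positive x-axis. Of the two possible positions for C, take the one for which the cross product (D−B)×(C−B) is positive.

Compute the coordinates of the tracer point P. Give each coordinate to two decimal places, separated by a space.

5.30 -1.78

A=(0,0), D=(5.00,0)
B = A + 3.00·(cos324°, sin324°) = (2.4271, -1.7634)
|BD| = 3.1192
circle(B,4.00) ∩ circle(D,7.00): a=-3.7302, h=1.4442
  candidates: C₊=(-1.4663,-2.6808) cross=4.505; C₋=(0.1666,-5.0634) cross=-4.505
  mode + wants cross > 0 → take C=(-1.4663,-2.6808) (cross=4.505)
ex = (C−B)/|BC| = (-0.9733,-0.2294); ey = (0.2294,-0.9733)
P = B + -2.79·ex + 0.67·ey = (5.2963,-1.7755)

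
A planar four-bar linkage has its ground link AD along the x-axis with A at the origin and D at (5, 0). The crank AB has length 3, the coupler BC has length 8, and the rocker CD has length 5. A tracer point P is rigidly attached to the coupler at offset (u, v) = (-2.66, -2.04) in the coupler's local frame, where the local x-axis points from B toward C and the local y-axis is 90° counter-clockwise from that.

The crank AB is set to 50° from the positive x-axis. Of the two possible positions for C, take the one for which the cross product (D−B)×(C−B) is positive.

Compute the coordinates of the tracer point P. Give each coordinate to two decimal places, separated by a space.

-0.99 0.64

A=(0,0), D=(5.00,0)
B = A + 3.00·(cos50°, sin50°) = (1.9284, 2.2981)
|BD| = 3.8362
circle(B,8.00) ∩ circle(D,5.00): a=7.0013, h=3.8707
  candidates: C₊=(9.8531,1.2032) cross=14.849; C₋=(5.2155,-4.9954) cross=-14.849
  mode + wants cross > 0 → take C=(9.8531,1.2032) (cross=14.849)
ex = (C−B)/|BC| = (0.9906,-0.1369); ey = (0.1369,0.9906)
P = B + -2.66·ex + -2.04·ey = (-0.9858,0.6414)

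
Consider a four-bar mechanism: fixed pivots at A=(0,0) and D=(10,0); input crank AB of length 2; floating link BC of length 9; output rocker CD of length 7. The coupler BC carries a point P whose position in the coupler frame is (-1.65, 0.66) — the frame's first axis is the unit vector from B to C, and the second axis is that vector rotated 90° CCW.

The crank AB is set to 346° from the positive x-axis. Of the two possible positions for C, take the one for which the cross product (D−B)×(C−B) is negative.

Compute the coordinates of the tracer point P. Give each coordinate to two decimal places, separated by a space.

A=(0,0), D=(10.00,0)
B = A + 2.00·(cos346°, sin346°) = (1.9406, -0.4838)
|BD| = 8.0739
circle(B,9.00) ∩ circle(D,7.00): a=6.0186, h=6.6915
  candidates: C₊=(7.5474,6.5563) cross=54.026; C₋=(8.3494,-6.8026) cross=-54.026
  mode - wants cross < 0 → take C=(8.3494,-6.8026) (cross=-54.026)
ex = (C−B)/|BC| = (0.7121,-0.7021); ey = (0.7021,0.7121)
P = B + -1.65·ex + 0.66·ey = (1.2290,1.1446)

1.23 1.14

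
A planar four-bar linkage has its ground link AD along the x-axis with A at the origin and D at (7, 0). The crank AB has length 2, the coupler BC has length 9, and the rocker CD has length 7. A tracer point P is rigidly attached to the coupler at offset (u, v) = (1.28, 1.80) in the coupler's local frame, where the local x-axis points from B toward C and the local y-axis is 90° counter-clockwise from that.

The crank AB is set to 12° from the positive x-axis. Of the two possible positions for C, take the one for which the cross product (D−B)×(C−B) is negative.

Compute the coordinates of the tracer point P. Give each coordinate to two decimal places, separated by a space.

A=(0,0), D=(7.00,0)
B = A + 2.00·(cos12°, sin12°) = (1.9563, 0.4158)
|BD| = 5.0608
circle(B,9.00) ∩ circle(D,7.00): a=5.6920, h=6.9715
  candidates: C₊=(8.2018,6.8961) cross=35.281; C₋=(7.0562,-6.9998) cross=-35.281
  mode - wants cross < 0 → take C=(7.0562,-6.9998) (cross=-35.281)
ex = (C−B)/|BC| = (0.5667,-0.8240); ey = (0.8240,0.5667)
P = B + 1.28·ex + 1.80·ey = (4.1647,0.3811)

4.16 0.38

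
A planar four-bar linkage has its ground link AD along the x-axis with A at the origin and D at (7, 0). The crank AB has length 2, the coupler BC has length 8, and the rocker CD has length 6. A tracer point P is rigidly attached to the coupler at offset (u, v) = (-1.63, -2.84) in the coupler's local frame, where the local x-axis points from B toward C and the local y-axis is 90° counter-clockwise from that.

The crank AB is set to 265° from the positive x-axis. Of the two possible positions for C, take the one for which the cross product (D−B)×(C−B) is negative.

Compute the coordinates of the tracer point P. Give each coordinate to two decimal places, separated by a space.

A=(0,0), D=(7.00,0)
B = A + 2.00·(cos265°, sin265°) = (-0.1743, -1.9924)
|BD| = 7.4458
circle(B,8.00) ∩ circle(D,6.00): a=5.6032, h=5.7100
  candidates: C₊=(3.6966,5.0088) cross=42.516; C₋=(6.7524,-5.9949) cross=-42.516
  mode - wants cross < 0 → take C=(6.7524,-5.9949) (cross=-42.516)
ex = (C−B)/|BC| = (0.8658,-0.5003); ey = (0.5003,0.8658)
P = B + -1.63·ex + -2.84·ey = (-3.0065,-3.6359)

-3.01 -3.64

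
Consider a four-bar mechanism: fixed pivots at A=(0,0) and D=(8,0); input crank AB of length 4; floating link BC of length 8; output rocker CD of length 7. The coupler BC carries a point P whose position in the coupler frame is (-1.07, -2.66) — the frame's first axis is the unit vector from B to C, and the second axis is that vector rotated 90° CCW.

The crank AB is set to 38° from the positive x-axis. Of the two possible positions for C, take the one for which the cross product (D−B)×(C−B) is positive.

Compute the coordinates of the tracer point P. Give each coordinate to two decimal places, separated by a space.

3.67 -0.36

A=(0,0), D=(8.00,0)
B = A + 4.00·(cos38°, sin38°) = (3.1520, 2.4626)
|BD| = 5.4376
circle(B,8.00) ∩ circle(D,7.00): a=4.0981, h=6.8706
  candidates: C₊=(9.9174,6.7323) cross=37.360; C₋=(3.6941,-5.5190) cross=-37.360
  mode + wants cross > 0 → take C=(9.9174,6.7323) (cross=37.360)
ex = (C−B)/|BC| = (0.8457,0.5337); ey = (-0.5337,0.8457)
P = B + -1.07·ex + -2.66·ey = (3.6668,-0.3579)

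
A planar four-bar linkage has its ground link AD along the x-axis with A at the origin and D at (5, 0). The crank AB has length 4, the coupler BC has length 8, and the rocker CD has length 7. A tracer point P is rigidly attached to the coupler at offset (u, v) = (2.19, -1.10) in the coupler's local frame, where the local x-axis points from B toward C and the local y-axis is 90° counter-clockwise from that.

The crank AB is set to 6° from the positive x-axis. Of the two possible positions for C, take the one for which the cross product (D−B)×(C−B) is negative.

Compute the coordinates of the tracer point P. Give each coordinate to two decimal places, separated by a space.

4.72 -1.92

A=(0,0), D=(5.00,0)
B = A + 4.00·(cos6°, sin6°) = (3.9781, 0.4181)
|BD| = 1.1041
circle(B,8.00) ∩ circle(D,7.00): a=7.3447, h=3.1710
  candidates: C₊=(11.9766,0.5717) cross=3.501; C₋=(9.5750,-5.2981) cross=-3.501
  mode - wants cross < 0 → take C=(9.5750,-5.2981) (cross=-3.501)
ex = (C−B)/|BC| = (0.6996,-0.7145); ey = (0.7145,0.6996)
P = B + 2.19·ex + -1.10·ey = (4.7243,-1.9163)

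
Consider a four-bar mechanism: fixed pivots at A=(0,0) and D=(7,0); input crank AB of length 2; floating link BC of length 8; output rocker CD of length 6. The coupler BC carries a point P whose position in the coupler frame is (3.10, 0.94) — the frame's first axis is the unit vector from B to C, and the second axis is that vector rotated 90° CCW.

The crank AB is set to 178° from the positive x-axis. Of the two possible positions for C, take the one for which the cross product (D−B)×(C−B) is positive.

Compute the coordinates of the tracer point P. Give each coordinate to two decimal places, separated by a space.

-0.25 2.79

A=(0,0), D=(7.00,0)
B = A + 2.00·(cos178°, sin178°) = (-1.9988, 0.0698)
|BD| = 8.9991
circle(B,8.00) ∩ circle(D,6.00): a=6.0552, h=5.2282
  candidates: C₊=(4.0968,5.2509) cross=47.049; C₋=(4.0157,-5.2052) cross=-47.049
  mode + wants cross > 0 → take C=(4.0968,5.2509) (cross=47.049)
ex = (C−B)/|BC| = (0.7620,0.6476); ey = (-0.6476,0.7620)
P = B + 3.10·ex + 0.94·ey = (-0.2455,2.7937)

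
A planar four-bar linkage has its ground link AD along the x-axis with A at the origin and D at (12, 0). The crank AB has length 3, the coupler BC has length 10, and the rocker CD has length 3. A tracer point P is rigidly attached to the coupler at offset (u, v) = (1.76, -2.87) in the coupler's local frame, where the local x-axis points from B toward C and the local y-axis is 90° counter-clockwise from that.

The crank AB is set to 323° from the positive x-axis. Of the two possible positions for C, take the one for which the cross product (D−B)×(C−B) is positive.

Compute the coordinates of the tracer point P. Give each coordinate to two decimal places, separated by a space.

5.30 -3.51

A=(0,0), D=(12.00,0)
B = A + 3.00·(cos323°, sin323°) = (2.3959, -1.8054)
|BD| = 9.7723
circle(B,10.00) ∩ circle(D,3.00): a=9.5422, h=2.9912
  candidates: C₊=(11.2212,2.8971) cross=29.231; C₋=(12.3264,-2.9822) cross=-29.231
  mode + wants cross > 0 → take C=(11.2212,2.8971) (cross=29.231)
ex = (C−B)/|BC| = (0.8825,0.4703); ey = (-0.4703,0.8825)
P = B + 1.76·ex + -2.87·ey = (5.2988,-3.5106)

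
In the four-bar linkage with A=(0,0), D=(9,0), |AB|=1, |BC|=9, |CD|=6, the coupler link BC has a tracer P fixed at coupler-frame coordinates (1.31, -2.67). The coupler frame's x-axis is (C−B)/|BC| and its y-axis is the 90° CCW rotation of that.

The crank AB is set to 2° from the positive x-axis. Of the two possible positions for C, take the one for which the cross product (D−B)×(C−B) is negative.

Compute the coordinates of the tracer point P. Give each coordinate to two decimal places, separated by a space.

0.23 -2.84

A=(0,0), D=(9.00,0)
B = A + 1.00·(cos2°, sin2°) = (0.9994, 0.0349)
|BD| = 8.0007
circle(B,9.00) ∩ circle(D,6.00): a=6.8126, h=5.8812
  candidates: C₊=(7.8376,5.8863) cross=47.054; C₋=(7.7863,-5.8760) cross=-47.054
  mode - wants cross < 0 → take C=(7.7863,-5.8760) (cross=-47.054)
ex = (C−B)/|BC| = (0.7541,-0.6568); ey = (0.6568,0.7541)
P = B + 1.31·ex + -2.67·ey = (0.2337,-2.8389)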